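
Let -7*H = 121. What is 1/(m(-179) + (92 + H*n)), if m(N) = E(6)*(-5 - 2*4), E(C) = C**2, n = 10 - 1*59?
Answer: 1/471 ≈ 0.0021231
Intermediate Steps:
H = -121/7 (H = -1/7*121 = -121/7 ≈ -17.286)
n = -49 (n = 10 - 59 = -49)
m(N) = -468 (m(N) = 6**2*(-5 - 2*4) = 36*(-5 - 8) = 36*(-13) = -468)
1/(m(-179) + (92 + H*n)) = 1/(-468 + (92 - 121/7*(-49))) = 1/(-468 + (92 + 847)) = 1/(-468 + 939) = 1/471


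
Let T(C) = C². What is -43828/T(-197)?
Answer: -43828/38809 ≈ -1.1293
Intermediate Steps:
-43828/T(-197) = -43828/((-197)²) = -43828/38809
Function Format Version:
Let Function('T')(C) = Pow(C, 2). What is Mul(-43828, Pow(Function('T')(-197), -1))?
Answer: Rational(-43828, 38809) ≈ -1.1293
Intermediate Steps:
Mul(-43828, Pow(Function('T')(-197), -1)) = Mul(-43828, Pow(Pow(-197, 2), -1)) = Mul(-43828, Pow(38809, -1)) = Mul(-43828, Rational(1, 38809)) = Rational(-43828, 38809)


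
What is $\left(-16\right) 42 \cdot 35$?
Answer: $-23520$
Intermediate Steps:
$\left(-16\right) 42 \cdot 35 = \left(-672\right) 35 = -23520$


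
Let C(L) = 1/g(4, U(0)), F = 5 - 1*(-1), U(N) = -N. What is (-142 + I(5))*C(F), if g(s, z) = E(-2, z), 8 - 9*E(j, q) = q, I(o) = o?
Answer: -1233/8 ≈ -154.13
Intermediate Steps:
E(j, q) = 8/9 - q/9
F = 6 (F = 5 + 1 = 6)
g(s, z) = 8/9 - z/9
C(L) = 9/8 (C(L) = 1/(8/9 - (-1)*0/9) = 1/(8/9 - 1/9*0) = 1/(8/9 + 0) = 1/(8/9) = 9/8)
(-142 + I(5))*C(F) = (-142 + 5)*(9/8) = -137*9/8 = -1233/8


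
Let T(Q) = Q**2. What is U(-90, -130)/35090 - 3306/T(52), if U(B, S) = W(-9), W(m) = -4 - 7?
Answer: -2637211/2156440 ≈ -1.2229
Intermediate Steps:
W(m) = -11
U(B, S) = -11
U(-90, -130)/35090 - 3306/T(52) = -11/35090 - 3306/(52**2) = -11*1/35090 - 3306/2704 = -1/3190 - 3306*1/2704 = -1/3190 - 1653/1352 = -2637211/2156440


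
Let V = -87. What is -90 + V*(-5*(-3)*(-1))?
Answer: 1215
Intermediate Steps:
-90 + V*(-5*(-3)*(-1)) = -90 - 87*(-5*(-3))*(-1) = -90 - 1305*(-1) = -90 - 87*(-15) = -90 + 1305 = 1215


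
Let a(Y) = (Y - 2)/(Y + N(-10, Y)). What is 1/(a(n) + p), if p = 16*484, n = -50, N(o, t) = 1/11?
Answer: 549/4252028 ≈ 0.00012911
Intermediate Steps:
N(o, t) = 1/11
a(Y) = (-2 + Y)/(1/11 + Y) (a(Y) = (Y - 2)/(Y + 1/11) = (-2 + Y)/(1/11 + Y))
p = 7744
1/(a(n) + p) = 1/(11*(-2 - 50)/(1 + 11*(-50)) + 7744) = 1/(11*(-52)/(1 - 550) + 7744) = 1/(11*(-52)/(-549) + 7744) = 1/(11*(-1/549)*(-52) + 7744) = 1/(572/549 + 7744) = 1/(4252028/549) = 549/4252028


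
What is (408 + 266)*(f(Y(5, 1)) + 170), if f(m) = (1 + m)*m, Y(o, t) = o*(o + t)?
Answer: 741400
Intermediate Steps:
f(m) = m*(1 + m)
(408 + 266)*(f(Y(5, 1)) + 170) = (408 + 266)*((5*(5 + 1))*(1 + 5*(5 + 1)) + 170) = 674*((5*6)*(1 + 5*6) + 170) = 674*(30*(1 + 30) + 170) = 674*(30*31 + 170) = 674*(930 + 170) = 674*1100 = 741400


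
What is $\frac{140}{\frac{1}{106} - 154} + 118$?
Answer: $\frac{1911274}{16323} \approx 117.09$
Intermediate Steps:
$\frac{140}{\frac{1}{106} - 154} + 118 = \frac{140}{- \frac{16323}{106}} + 118 = 140 \left(- \frac{106}{16323}\right) + 118 = - \frac{14840}{16323} + 118 = \frac{1911274}{16323}$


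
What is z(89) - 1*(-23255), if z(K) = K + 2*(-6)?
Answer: 23332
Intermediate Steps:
z(K) = -12 + K (z(K) = K - 12 = -12 + K)
z(89) - 1*(-23255) = (-12 + 89) - 1*(-23255) = 77 + 23255 = 23332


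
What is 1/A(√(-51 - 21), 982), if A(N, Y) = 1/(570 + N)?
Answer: 570 + 6*I*√2 ≈ 570.0 + 8.4853*I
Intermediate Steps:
1/A(√(-51 - 21), 982) = 1/(1/(570 + √(-51 - 21))) = 1/(1/(570 + √(-72))) = 1/(1/(570 + 6*I*√2)) = 570 + 6*I*√2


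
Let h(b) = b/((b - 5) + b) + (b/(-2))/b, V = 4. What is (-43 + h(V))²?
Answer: 64009/36 ≈ 1778.0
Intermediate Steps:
h(b) = -½ + b/(-5 + 2*b) (h(b) = b/((-5 + b) + b) + (b*(-½))/b = b/(-5 + 2*b) + (-b/2)/b = b/(-5 + 2*b) - ½ = -½ + b/(-5 + 2*b))
(-43 + h(V))² = (-43 + 5/(2*(-5 + 2*4)))² = (-43 + 5/(2*(-5 + 8)))² = (-43 + (5/2)/3)² = (-43 + (5/2)*(⅓))² = (-43 + ⅚)² = (-253/6)² = 64009/36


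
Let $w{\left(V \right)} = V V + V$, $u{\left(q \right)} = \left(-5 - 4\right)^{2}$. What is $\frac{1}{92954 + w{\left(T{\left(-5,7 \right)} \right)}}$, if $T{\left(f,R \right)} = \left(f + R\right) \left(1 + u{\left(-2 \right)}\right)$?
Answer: $\frac{1}{120014} \approx 8.3324 \cdot 10^{-6}$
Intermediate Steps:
$u{\left(q \right)} = 81$ ($u{\left(q \right)} = \left(-9\right)^{2} = 81$)
$T{\left(f,R \right)} = 82 R + 82 f$ ($T{\left(f,R \right)} = \left(f + R\right) \left(1 + 81\right) = \left(R + f\right) 82 = 82 R + 82 f$)
$w{\left(V \right)} = V + V^{2}$ ($w{\left(V \right)} = V^{2} + V = V + V^{2}$)
$\frac{1}{92954 + w{\left(T{\left(-5,7 \right)} \right)}} = \frac{1}{92954 + \left(82 \cdot 7 + 82 \left(-5\right)\right) \left(1 + \left(82 \cdot 7 + 82 \left(-5\right)\right)\right)} = \frac{1}{92954 + \left(574 - 410\right) \left(1 + \left(574 - 410\right)\right)} = \frac{1}{92954 + 164 \left(1 + 164\right)} = \frac{1}{92954 + 164 \cdot 165} = \frac{1}{92954 + 27060} = \frac{1}{120014}$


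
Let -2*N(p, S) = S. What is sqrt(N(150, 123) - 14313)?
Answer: 37*I*sqrt(42)/2 ≈ 119.89*I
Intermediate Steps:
N(p, S) = -S/2
sqrt(N(150, 123) - 14313) = sqrt(-1/2*123 - 14313) = sqrt(-123/2 - 14313) = sqrt(-28749/2) = 37*I*sqrt(42)/2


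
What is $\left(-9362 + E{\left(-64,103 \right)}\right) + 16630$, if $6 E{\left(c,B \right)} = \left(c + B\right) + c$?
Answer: $\frac{43583}{6} \approx 7263.8$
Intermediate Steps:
$E{\left(c,B \right)} = \frac{c}{3} + \frac{B}{6}$ ($E{\left(c,B \right)} = \frac{\left(c + B\right) + c}{6} = \frac{\left(B + c\right) + c}{6} = \frac{B + 2 c}{6} = \frac{c}{3} + \frac{B}{6}$)
$\left(-9362 + E{\left(-64,103 \right)}\right) + 16630 = \left(-9362 + \left(\frac{1}{3} \left(-64\right) + \frac{1}{6} \cdot 103\right)\right) + 16630 = \left(-9362 + \left(- \frac{64}{3} + \frac{103}{6}\right)\right) + 16630 = \left(-9362 - \frac{25}{6}\right) + 16630 = - \frac{56197}{6} + 16630 = \frac{43583}{6}$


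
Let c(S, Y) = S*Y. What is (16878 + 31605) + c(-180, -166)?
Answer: 78363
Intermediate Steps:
(16878 + 31605) + c(-180, -166) = (16878 + 31605) - 180*(-166) = 48483 + 29880 = 78363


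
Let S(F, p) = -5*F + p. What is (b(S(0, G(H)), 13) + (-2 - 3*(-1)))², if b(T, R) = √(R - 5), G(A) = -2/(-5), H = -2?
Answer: 9 + 4*√2 ≈ 14.657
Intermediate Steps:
G(A) = ⅖ (G(A) = -2*(-⅕) = ⅖)
S(F, p) = p - 5*F
b(T, R) = √(-5 + R)
(b(S(0, G(H)), 13) + (-2 - 3*(-1)))² = (√(-5 + 13) + (-2 - 3*(-1)))² = (√8 + (-2 + 3))² = (2*√2 + 1)² = (1 + 2*√2)²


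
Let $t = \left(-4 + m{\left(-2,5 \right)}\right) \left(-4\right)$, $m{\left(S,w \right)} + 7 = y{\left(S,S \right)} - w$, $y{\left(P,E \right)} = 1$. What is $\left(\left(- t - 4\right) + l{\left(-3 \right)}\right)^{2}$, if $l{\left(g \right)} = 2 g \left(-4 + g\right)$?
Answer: $484$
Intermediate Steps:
$l{\left(g \right)} = 2 g \left(-4 + g\right)$
$m{\left(S,w \right)} = -6 - w$ ($m{\left(S,w \right)} = -7 - \left(-1 + w\right) = -6 - w$)
$t = 60$ ($t = \left(-4 - 11\right) \left(-4\right) = \left(-15\right) \left(-4\right) = 60$)
$\left(\left(- t - 4\right) + l{\left(-3 \right)}\right)^{2} = \left(\left(\left(-1\right) 60 - 4\right) + 2 \left(-3\right) \left(-4 - 3\right)\right)^{2} = \left(\left(-60 - 4\right) + 2 \left(-3\right) \left(-7\right)\right)^{2} = \left(-64 + 42\right)^{2} = \left(-22\right)^{2} = 484$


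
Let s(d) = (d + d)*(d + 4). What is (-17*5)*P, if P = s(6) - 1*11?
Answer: -9265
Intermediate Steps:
s(d) = 2*d*(4 + d) (s(d) = (2*d)*(4 + d) = 2*d*(4 + d))
P = 109 (P = 2*6*(4 + 6) - 1*11 = 2*6*10 - 11 = 120 - 11 = 109)
(-17*5)*P = -17*5*109 = -85*109 = -9265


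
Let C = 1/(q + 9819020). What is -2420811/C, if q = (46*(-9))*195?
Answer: -23574559553190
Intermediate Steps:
q = -80730 (q = -414*195 = -80730)
C = 1/9738290 (C = 1/(-80730 + 9819020) = 1/9738290 ≈ 1.0269e-7)
-2420811/C = -2420811/1/9738290 = -2420811*9738290 = -23574559553190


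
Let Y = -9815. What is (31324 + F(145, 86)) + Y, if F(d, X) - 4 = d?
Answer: 21658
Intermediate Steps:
F(d, X) = 4 + d
(31324 + F(145, 86)) + Y = (31324 + (4 + 145)) - 9815 = (31324 + 149) - 9815 = 31473 - 9815 = 21658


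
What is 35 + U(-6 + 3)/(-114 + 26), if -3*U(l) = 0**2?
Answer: 35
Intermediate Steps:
U(l) = 0 (U(l) = -1/3*0**2 = -1/3*0 = 0)
35 + U(-6 + 3)/(-114 + 26) = 35 + 0/(-114 + 26) = 35 + 0/(-88) = 35 - 1/88*0 = 35 + 0 = 35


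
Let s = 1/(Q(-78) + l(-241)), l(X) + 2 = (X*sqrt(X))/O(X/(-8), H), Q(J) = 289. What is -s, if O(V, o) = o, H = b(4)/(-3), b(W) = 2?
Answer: -1148/126307165 + 1446*I*sqrt(241)/126307165 ≈ -9.089e-6 + 0.00017773*I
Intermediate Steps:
H = -2/3 (H = 2/(-3) = 2*(-1/3) = -2/3 ≈ -0.66667)
l(X) = -2 - 3*X**(3/2)/2 (l(X) = -2 + (X*sqrt(X))/(-2/3) = -2 + X**(3/2)*(-3/2) = -2 - 3*X**(3/2)/2)
s = 1/(287 + 723*I*sqrt(241)/2) (s = 1/(289 + (-2 - (-723)*I*sqrt(241)/2)) = 1/(289 + (-2 + 723*I*sqrt(241)/2)) = 1/(287 + 723*I*sqrt(241)/2) ≈ 9.089e-6 - 0.00017773*I)
-s = -(1148/126307165 - 1446*I*sqrt(241)/126307165) = -1148/126307165 + 1446*I*sqrt(241)/126307165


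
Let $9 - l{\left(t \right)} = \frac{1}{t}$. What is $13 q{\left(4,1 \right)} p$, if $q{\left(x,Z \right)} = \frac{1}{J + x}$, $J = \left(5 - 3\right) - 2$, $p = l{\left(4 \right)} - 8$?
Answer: $\frac{39}{16} \approx 2.4375$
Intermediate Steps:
$l{\left(t \right)} = 9 - \frac{1}{t}$
$p = \frac{3}{4}$ ($p = \left(9 - \frac{1}{4}\right) - 8 = \frac{35}{4} - 8 = \frac{3}{4} \approx 0.75$)
$J = 0$ ($J = 2 - 2 = 0$)
$q{\left(x,Z \right)} = \frac{1}{x}$ ($q{\left(x,Z \right)} = \frac{1}{0 + x} = \frac{1}{x}$)
$13 q{\left(4,1 \right)} p = \frac{13}{4} \cdot \frac{3}{4} = \frac{39}{16}$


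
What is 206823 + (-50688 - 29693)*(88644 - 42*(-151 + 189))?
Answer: -6996798465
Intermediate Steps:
206823 + (-50688 - 29693)*(88644 - 42*(-151 + 189)) = 206823 - 80381*(88644 - 42*38) = 206823 - 80381*(88644 - 1596) = 206823 - 80381*87048 = 206823 - 6997005288 = -6996798465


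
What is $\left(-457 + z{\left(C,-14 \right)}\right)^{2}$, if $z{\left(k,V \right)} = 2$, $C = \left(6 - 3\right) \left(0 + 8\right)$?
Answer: $207025$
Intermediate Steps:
$C = 24$ ($C = 3 \cdot 8 = 24$)
$\left(-457 + z{\left(C,-14 \right)}\right)^{2} = \left(-457 + 2\right)^{2} = \left(-455\right)^{2} = 207025$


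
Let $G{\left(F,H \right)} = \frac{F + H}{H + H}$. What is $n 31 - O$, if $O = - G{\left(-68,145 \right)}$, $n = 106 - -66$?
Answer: $\frac{1546357}{290} \approx 5332.3$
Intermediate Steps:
$G{\left(F,H \right)} = \frac{F + H}{2 H}$
$n = 172$ ($n = 106 + 66 = 172$)
$O = - \frac{77}{290}$ ($O = - \frac{-68 + 145}{2 \cdot 145} = - \frac{77}{2 \cdot 145} = \left(-1\right) \frac{77}{290} = - \frac{77}{290} \approx -0.26552$)
$n 31 - O = 172 \cdot 31 - - \frac{77}{290} = 5332 + \frac{77}{290} = \frac{1546357}{290}$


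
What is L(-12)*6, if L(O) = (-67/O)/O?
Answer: -67/24 ≈ -2.7917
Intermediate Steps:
L(O) = -67/O**2
L(-12)*6 = -67/(-12)**2*6 = -67*1/144*6 = -67/144*6 = -67/24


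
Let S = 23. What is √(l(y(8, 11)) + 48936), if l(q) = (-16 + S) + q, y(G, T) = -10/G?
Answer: 37*√143/2 ≈ 221.23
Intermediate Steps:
l(q) = 7 + q (l(q) = (-16 + 23) + q = 7 + q)
√(l(y(8, 11)) + 48936) = √((7 - 10/8) + 48936) = √((7 - 10*⅛) + 48936) = √((7 - 5/4) + 48936) = √(23/4 + 48936) = √(195767/4) = 37*√143/2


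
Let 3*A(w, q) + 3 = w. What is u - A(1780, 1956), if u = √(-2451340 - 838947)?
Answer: -1777/3 + I*√3290287 ≈ -592.33 + 1813.9*I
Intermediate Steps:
A(w, q) = -1 + w/3
u = I*√3290287 (u = √(-3290287) = I*√3290287 ≈ 1813.9*I)
u - A(1780, 1956) = I*√3290287 - (-1 + (⅓)*1780) = I*√3290287 - (-1 + 1780/3) = I*√3290287 - 1*1777/3 = I*√3290287 - 1777/3 = -1777/3 + I*√3290287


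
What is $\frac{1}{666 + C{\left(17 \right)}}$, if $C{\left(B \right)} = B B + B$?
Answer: $\frac{1}{972} \approx 0.0010288$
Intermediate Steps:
$C{\left(B \right)} = B + B^{2}$ ($C{\left(B \right)} = B^{2} + B = B + B^{2}$)
$\frac{1}{666 + C{\left(17 \right)}} = \frac{1}{666 + 17 \left(1 + 17\right)} = \frac{1}{666 + 17 \cdot 18} = \frac{1}{666 + 306} = \frac{1}{972}$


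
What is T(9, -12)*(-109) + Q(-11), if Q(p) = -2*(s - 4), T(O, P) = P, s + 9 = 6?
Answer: 1322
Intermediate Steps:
s = -3 (s = -9 + 6 = -3)
Q(p) = 14 (Q(p) = -2*(-3 - 4) = -2*(-7) = 14)
T(9, -12)*(-109) + Q(-11) = -12*(-109) + 14 = 1308 + 14 = 1322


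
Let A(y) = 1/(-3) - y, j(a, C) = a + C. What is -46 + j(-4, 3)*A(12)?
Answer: -101/3 ≈ -33.667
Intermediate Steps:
j(a, C) = C + a
A(y) = -⅓ - y
-46 + j(-4, 3)*A(12) = -46 + (3 - 4)*(-⅓ - 1*12) = -46 - (-⅓ - 12) = -46 - 1*(-37/3) = -46 + 37/3 = -101/3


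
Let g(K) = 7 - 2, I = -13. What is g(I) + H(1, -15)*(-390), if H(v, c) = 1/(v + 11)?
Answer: -55/2 ≈ -27.500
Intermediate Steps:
g(K) = 5
H(v, c) = 1/(11 + v)
g(I) + H(1, -15)*(-390) = 5 - 390/(11 + 1) = 5 - 390/12 = 5 + (1/12)*(-390) = 5 - 65/2 = -55/2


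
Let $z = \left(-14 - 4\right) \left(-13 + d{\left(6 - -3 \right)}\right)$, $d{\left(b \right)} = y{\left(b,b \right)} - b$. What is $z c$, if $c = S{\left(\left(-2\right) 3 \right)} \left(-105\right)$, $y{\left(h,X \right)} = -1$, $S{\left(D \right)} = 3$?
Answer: $-130410$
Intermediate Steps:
$c = -315$ ($c = 3 \left(-105\right) = -315$)
$d{\left(b \right)} = -1 - b$
$z = 414$ ($z = \left(-14 - 4\right) \left(-13 - \left(7 + 3\right)\right) = - 18 \left(-13 - 10\right) = \left(-18\right) \left(-23\right) = 414$)
$z c = 414 \left(-315\right) = -130410$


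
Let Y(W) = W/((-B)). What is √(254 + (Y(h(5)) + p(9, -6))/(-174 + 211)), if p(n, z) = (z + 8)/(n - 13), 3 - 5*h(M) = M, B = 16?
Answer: √139083370/740 ≈ 15.937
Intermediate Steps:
h(M) = ⅗ - M/5
p(n, z) = (8 + z)/(-13 + n)
Y(W) = -W/16 (Y(W) = W/((-1*16)) = W/(-16) = W*(-1/16) = -W/16)
√(254 + (Y(h(5)) + p(9, -6))/(-174 + 211)) = √(254 + (-(⅗ - ⅕*5)/16 + (8 - 6)/(-13 + 9))/(-174 + 211)) = √(254 + (-(⅗ - 1)/16 + 2/(-4))/37) = √(254 + (-1/16*(-⅖) - ¼*2)*(1/37)) = √(254 + (1/40 - ½)*(1/37)) = √(254 - 19/40*1/37) = √(254 - 19/1480) = √(375901/1480) = √139083370/740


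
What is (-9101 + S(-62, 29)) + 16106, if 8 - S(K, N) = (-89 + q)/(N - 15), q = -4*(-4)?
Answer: 98255/14 ≈ 7018.2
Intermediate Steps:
q = 16
S(K, N) = 8 + 73/(-15 + N) (S(K, N) = 8 - (-89 + 16)/(N - 15) = 8 - (-73)/(-15 + N) = 8 + 73/(-15 + N))
(-9101 + S(-62, 29)) + 16106 = (-9101 + (-47 + 8*29)/(-15 + 29)) + 16106 = (-9101 + (-47 + 232)/14) + 16106 = (-9101 + (1/14)*185) + 16106 = (-9101 + 185/14) + 16106 = -127229/14 + 16106 = 98255/14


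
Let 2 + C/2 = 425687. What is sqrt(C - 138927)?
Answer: sqrt(712443) ≈ 844.06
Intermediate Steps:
C = 851370 (C = -4 + 2*425687 = -4 + 851374 = 851370)
sqrt(C - 138927) = sqrt(851370 - 138927) = sqrt(712443)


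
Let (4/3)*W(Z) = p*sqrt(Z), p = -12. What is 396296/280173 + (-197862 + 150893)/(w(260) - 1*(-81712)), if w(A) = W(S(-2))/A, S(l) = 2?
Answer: 53090494853643244024/63228759552203251587 - 54953730*sqrt(2)/225677561907119 ≈ 0.83966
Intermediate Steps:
W(Z) = -9*sqrt(Z) (W(Z) = 3*(-12*sqrt(Z))/4 = -9*sqrt(Z))
w(A) = -9*sqrt(2)/A (w(A) = (-9*sqrt(2))/A = -9*sqrt(2)/A)
396296/280173 + (-197862 + 150893)/(w(260) - 1*(-81712)) = 396296/280173 + (-197862 + 150893)/(-9*sqrt(2)/260 - 1*(-81712)) = 396296*(1/280173) - 46969/(-9*sqrt(2)*1/260 + 81712) = 396296/280173 - 46969/(-9*sqrt(2)/260 + 81712) = 396296/280173 - 46969/(81712 - 9*sqrt(2)/260)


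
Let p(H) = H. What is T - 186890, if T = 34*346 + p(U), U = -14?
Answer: -175140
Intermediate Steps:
T = 11750 (T = 34*346 - 14 = 11764 - 14 = 11750)
T - 186890 = 11750 - 186890 = -175140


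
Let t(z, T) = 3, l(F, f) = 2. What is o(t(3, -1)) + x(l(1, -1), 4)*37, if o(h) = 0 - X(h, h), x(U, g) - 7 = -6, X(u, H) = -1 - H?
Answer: 41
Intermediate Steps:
x(U, g) = 1 (x(U, g) = 7 - 6 = 1)
o(h) = 1 + h (o(h) = 0 - (-1 - h) = 0 + (1 + h) = 1 + h)
o(t(3, -1)) + x(l(1, -1), 4)*37 = (1 + 3) + 1*37 = 4 + 37 = 41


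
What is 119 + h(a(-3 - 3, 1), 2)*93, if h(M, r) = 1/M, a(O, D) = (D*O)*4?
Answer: 921/8 ≈ 115.13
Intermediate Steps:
a(O, D) = 4*D*O
119 + h(a(-3 - 3, 1), 2)*93 = 119 + 93/(4*1*(-3 - 3)) = 119 + 93/(4*1*(-6)) = 119 + 93/(-24) = 119 - 1/24*93 = 119 - 31/8 = 921/8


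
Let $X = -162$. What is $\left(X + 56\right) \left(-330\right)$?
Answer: $34980$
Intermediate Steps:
$\left(X + 56\right) \left(-330\right) = \left(-162 + 56\right) \left(-330\right) = \left(-106\right) \left(-330\right) = 34980$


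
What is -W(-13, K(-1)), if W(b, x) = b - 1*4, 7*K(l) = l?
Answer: 17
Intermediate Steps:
K(l) = l/7
W(b, x) = -4 + b (W(b, x) = b - 4 = -4 + b)
-W(-13, K(-1)) = -(-4 - 13) = -1*(-17) = 17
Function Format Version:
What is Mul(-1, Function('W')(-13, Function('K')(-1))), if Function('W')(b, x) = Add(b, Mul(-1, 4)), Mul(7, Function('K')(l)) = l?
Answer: 17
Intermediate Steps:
Function('K')(l) = Mul(Rational(1, 7), l)
Function('W')(b, x) = Add(-4, b) (Function('W')(b, x) = Add(b, -4) = Add(-4, b))
Mul(-1, Function('W')(-13, Function('K')(-1))) = Mul(-1, Add(-4, -13)) = Mul(-1, -17) = 17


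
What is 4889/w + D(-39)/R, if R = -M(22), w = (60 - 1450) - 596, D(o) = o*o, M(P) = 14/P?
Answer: -33261989/13902 ≈ -2392.6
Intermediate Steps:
D(o) = o**2
w = -1986 (w = -1390 - 596 = -1986)
R = -7/11 (R = -14/22 = -1*7/11 = -7/11 ≈ -0.63636)
4889/w + D(-39)/R = 4889/(-1986) + (-39)**2/(-7/11) = 4889*(-1/1986) + 1521*(-11/7) = -4889/1986 - 16731/7 = -33261989/13902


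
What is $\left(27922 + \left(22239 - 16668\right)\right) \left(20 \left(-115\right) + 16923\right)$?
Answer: $489768139$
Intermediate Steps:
$\left(27922 + \left(22239 - 16668\right)\right) \left(20 \left(-115\right) + 16923\right) = \left(27922 + 5571\right) \left(-2300 + 16923\right) = 33493 \cdot 14623 = 489768139$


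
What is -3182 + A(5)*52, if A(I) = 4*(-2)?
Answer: -3598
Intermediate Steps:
A(I) = -8
-3182 + A(5)*52 = -3182 - 8*52 = -3182 - 416 = -3598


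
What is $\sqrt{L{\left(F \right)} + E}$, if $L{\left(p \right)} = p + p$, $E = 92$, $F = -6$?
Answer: $4 \sqrt{5} \approx 8.9443$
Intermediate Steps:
$L{\left(p \right)} = 2 p$
$\sqrt{L{\left(F \right)} + E} = \sqrt{2 \left(-6\right) + 92} = \sqrt{-12 + 92} = \sqrt{80} = 4 \sqrt{5}$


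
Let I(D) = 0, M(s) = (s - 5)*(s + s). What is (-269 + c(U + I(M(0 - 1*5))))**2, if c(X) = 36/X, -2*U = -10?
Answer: 1713481/25 ≈ 68539.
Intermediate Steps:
U = 5 (U = -1/2*(-10) = 5)
M(s) = 2*s*(-5 + s) (M(s) = (-5 + s)*(2*s) = 2*s*(-5 + s))
(-269 + c(U + I(M(0 - 1*5))))**2 = (-269 + 36/(5 + 0))**2 = (-269 + 36/5)**2 = (-1309/5)**2 = 1713481/25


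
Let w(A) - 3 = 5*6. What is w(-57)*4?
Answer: 132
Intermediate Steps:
w(A) = 33 (w(A) = 3 + 5*6 = 3 + 30 = 33)
w(-57)*4 = 33*4 = 132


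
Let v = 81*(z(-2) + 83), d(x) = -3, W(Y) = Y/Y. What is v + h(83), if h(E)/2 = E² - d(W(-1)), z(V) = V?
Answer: 20345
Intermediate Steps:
W(Y) = 1
v = 6561 (v = 81*(-2 + 83) = 81*81 = 6561)
h(E) = 6 + 2*E² (h(E) = 2*(E² - 1*(-3)) = 2*(E² + 3) = 2*(3 + E²) = 6 + 2*E²)
v + h(83) = 6561 + (6 + 2*83²) = 6561 + (6 + 2*6889) = 6561 + (6 + 13778) = 6561 + 13784 = 20345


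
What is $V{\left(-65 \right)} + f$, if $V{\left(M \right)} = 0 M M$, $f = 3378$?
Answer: $3378$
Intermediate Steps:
$V{\left(M \right)} = 0$ ($V{\left(M \right)} = 0 M = 0$)
$V{\left(-65 \right)} + f = 0 + 3378 = 3378$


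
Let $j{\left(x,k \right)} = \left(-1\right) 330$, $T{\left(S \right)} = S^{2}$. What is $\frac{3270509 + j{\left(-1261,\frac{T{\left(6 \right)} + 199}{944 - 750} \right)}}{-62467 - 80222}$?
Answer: $- \frac{3270179}{142689} \approx -22.918$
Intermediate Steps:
$j{\left(x,k \right)} = -330$
$\frac{3270509 + j{\left(-1261,\frac{T{\left(6 \right)} + 199}{944 - 750} \right)}}{-62467 - 80222} = \frac{3270509 - 330}{-62467 - 80222} = \frac{3270179}{-142689} = 3270179 \left(- \frac{1}{142689}\right) = - \frac{3270179}{142689}$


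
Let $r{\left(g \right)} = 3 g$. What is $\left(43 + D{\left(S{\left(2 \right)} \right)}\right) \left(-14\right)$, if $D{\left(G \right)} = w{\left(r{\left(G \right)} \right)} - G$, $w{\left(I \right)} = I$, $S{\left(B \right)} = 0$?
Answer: $-602$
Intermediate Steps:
$D{\left(G \right)} = 2 G$ ($D{\left(G \right)} = 3 G - G = 2 G$)
$\left(43 + D{\left(S{\left(2 \right)} \right)}\right) \left(-14\right) = \left(43 + 2 \cdot 0\right) \left(-14\right) = \left(43 + 0\right) \left(-14\right) = 43 \left(-14\right) = -602$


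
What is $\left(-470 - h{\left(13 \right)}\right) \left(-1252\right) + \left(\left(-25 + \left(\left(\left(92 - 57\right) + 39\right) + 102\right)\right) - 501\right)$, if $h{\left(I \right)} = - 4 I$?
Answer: $522986$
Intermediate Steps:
$\left(-470 - h{\left(13 \right)}\right) \left(-1252\right) + \left(\left(-25 + \left(\left(\left(92 - 57\right) + 39\right) + 102\right)\right) - 501\right) = \left(-470 - \left(-4\right) 13\right) \left(-1252\right) + \left(\left(-25 + \left(\left(\left(92 - 57\right) + 39\right) + 102\right)\right) - 501\right) = \left(-470 - -52\right) \left(-1252\right) + \left(\left(-25 + \left(\left(35 + 39\right) + 102\right)\right) - 501\right) = \left(-470 + 52\right) \left(-1252\right) + \left(\left(-25 + \left(74 + 102\right)\right) - 501\right) = \left(-418\right) \left(-1252\right) + \left(\left(-25 + 176\right) - 501\right) = 523336 + \left(151 - 501\right) = 523336 - 350 = 522986$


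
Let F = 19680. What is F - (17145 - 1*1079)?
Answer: 3614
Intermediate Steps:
F - (17145 - 1*1079) = 19680 - (17145 - 1*1079) = 19680 - (17145 - 1079) = 19680 - 1*16066 = 19680 - 16066 = 3614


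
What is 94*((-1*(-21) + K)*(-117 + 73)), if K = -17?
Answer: -16544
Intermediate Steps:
94*((-1*(-21) + K)*(-117 + 73)) = 94*((-1*(-21) - 17)*(-117 + 73)) = 94*((21 - 17)*(-44)) = 94*(4*(-44)) = 94*(-176) = -16544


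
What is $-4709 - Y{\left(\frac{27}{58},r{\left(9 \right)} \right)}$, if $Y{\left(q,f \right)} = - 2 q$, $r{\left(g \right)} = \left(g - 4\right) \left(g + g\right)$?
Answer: $- \frac{136534}{29} \approx -4708.1$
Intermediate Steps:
$r{\left(g \right)} = 2 g \left(-4 + g\right)$ ($r{\left(g \right)} = \left(-4 + g\right) 2 g = 2 g \left(-4 + g\right)$)
$-4709 - Y{\left(\frac{27}{58},r{\left(9 \right)} \right)} = -4709 - - 2 \cdot \frac{27}{58} = -4709 - - 2 \cdot 27 \cdot \frac{1}{58} = -4709 - \left(-2\right) \frac{27}{58} = -4709 - - \frac{27}{29} = -4709 + \frac{27}{29} = - \frac{136534}{29}$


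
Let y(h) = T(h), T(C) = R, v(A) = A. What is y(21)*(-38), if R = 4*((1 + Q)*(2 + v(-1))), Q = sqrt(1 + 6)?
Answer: -152 - 152*sqrt(7) ≈ -554.15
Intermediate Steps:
Q = sqrt(7) ≈ 2.6458
R = 4 + 4*sqrt(7) (R = 4*((1 + sqrt(7))*(2 - 1)) = 4*((1 + sqrt(7))*1) = 4*(1 + sqrt(7)) = 4 + 4*sqrt(7) ≈ 14.583)
T(C) = 4 + 4*sqrt(7)
y(h) = 4 + 4*sqrt(7)
y(21)*(-38) = (4 + 4*sqrt(7))*(-38) = -152 - 152*sqrt(7)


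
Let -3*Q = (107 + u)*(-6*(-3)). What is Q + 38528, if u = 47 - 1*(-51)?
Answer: 37298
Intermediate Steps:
u = 98 (u = 47 + 51 = 98)
Q = -1230 (Q = -(107 + 98)*(-6*(-3))/3 = -205*18/3 = -⅓*3690 = -1230)
Q + 38528 = -1230 + 38528 = 37298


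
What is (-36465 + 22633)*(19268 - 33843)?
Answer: 201601400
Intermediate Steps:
(-36465 + 22633)*(19268 - 33843) = -13832*(-14575) = 201601400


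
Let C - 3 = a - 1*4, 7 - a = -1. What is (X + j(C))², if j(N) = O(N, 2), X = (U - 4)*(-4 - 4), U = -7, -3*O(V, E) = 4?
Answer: 67600/9 ≈ 7511.1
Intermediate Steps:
O(V, E) = -4/3 (O(V, E) = -⅓*4 = -4/3)
a = 8 (a = 7 - 1*(-1) = 7 + 1 = 8)
C = 7 (C = 3 + (8 - 1*4) = 3 + (8 - 4) = 3 + 4 = 7)
X = 88 (X = (-7 - 4)*(-4 - 4) = -11*(-8) = 88)
j(N) = -4/3
(X + j(C))² = (88 - 4/3)² = (260/3)² = 67600/9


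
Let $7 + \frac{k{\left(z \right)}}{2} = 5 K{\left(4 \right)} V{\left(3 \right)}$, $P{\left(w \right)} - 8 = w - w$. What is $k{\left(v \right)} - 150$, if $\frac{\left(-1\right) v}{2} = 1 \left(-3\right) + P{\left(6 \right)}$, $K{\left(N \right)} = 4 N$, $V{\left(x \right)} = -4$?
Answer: $-804$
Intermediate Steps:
$P{\left(w \right)} = 8$ ($P{\left(w \right)} = 8 + \left(w - w\right) = 8 + 0 = 8$)
$v = -10$ ($v = - 2 \left(1 \left(-3\right) + 8\right) = - 2 \left(-3 + 8\right) = \left(-2\right) 5 = -10$)
$k{\left(z \right)} = -654$ ($k{\left(z \right)} = -14 + 2 \cdot 5 \cdot 4 \cdot 4 \left(-4\right) = -14 + 2 \cdot 5 \cdot 16 \left(-4\right) = -14 + 2 \cdot 80 \left(-4\right) = -14 + 2 \left(-320\right) = -14 - 640 = -654$)
$k{\left(v \right)} - 150 = -654 - 150 = -804$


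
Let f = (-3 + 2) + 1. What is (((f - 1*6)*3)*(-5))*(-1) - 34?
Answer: -124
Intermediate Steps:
f = 0 (f = -1 + 1 = 0)
(((f - 1*6)*3)*(-5))*(-1) - 34 = (((0 - 1*6)*3)*(-5))*(-1) - 34 = (((0 - 6)*3)*(-5))*(-1) - 34 = (-6*3*(-5))*(-1) - 34 = -18*(-5)*(-1) - 34 = 90*(-1) - 34 = -90 - 34 = -124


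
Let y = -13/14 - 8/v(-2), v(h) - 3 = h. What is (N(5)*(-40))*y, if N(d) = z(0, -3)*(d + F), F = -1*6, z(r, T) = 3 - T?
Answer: -15000/7 ≈ -2142.9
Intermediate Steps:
v(h) = 3 + h
F = -6
N(d) = -36 + 6*d (N(d) = (3 - 1*(-3))*(d - 6) = (3 + 3)*(-6 + d) = 6*(-6 + d) = -36 + 6*d)
y = -125/14 (y = -13/14 - 8/(3 - 2) = -13*1/14 - 8/1 = -13/14 - 8*1 = -13/14 - 8 = -125/14 ≈ -8.9286)
(N(5)*(-40))*y = ((-36 + 6*5)*(-40))*(-125/14) = ((-36 + 30)*(-40))*(-125/14) = -6*(-40)*(-125/14) = 240*(-125/14) = -15000/7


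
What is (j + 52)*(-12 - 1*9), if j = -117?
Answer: 1365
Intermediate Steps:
(j + 52)*(-12 - 1*9) = (-117 + 52)*(-12 - 1*9) = -65*(-12 - 9) = -65*(-21) = 1365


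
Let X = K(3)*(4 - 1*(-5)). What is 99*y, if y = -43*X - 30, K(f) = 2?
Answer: -79596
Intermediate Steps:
X = 18 (X = 2*(4 - 1*(-5)) = 2*(4 + 5) = 2*9 = 18)
y = -804 (y = -43*18 - 30 = -774 - 30 = -804)
99*y = 99*(-804) = -79596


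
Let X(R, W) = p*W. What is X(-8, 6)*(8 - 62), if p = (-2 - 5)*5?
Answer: 11340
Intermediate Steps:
p = -35 (p = -7*5 = -35)
X(R, W) = -35*W
X(-8, 6)*(8 - 62) = (-35*6)*(8 - 62) = -210*(-54) = 11340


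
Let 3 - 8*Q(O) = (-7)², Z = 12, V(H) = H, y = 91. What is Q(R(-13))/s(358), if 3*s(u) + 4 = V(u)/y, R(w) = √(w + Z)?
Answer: 2093/8 ≈ 261.63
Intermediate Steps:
R(w) = √(12 + w) (R(w) = √(w + 12) = √(12 + w))
Q(O) = -23/4 (Q(O) = 3/8 - ⅛*(-7)² = 3/8 - ⅛*49 = 3/8 - 49/8 = -23/4)
s(u) = -4/3 + u/273 (s(u) = -4/3 + (u/91)/3 = -4/3 + u/273)
Q(R(-13))/s(358) = -23/(4*(-4/3 + (1/273)*358)) = -23/(4*(-4/3 + 358/273)) = -23/(4*(-2/91)) = -23/4*(-91/2) = 2093/8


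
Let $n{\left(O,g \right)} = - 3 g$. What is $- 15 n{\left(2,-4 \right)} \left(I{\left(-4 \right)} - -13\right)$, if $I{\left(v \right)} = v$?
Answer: $-1620$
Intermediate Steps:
$- 15 n{\left(2,-4 \right)} \left(I{\left(-4 \right)} - -13\right) = - 15 \left(\left(-3\right) \left(-4\right)\right) \left(-4 - -13\right) = \left(-15\right) 12 \left(-4 + 13\right) = \left(-180\right) 9 = -1620$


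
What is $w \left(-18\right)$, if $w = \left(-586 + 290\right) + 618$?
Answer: $-5796$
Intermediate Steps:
$w = 322$ ($w = -296 + 618 = 322$)
$w \left(-18\right) = 322 \left(-18\right) = -5796$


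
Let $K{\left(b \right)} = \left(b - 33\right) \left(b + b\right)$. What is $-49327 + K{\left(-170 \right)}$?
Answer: $19693$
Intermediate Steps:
$K{\left(b \right)} = 2 b \left(-33 + b\right)$ ($K{\left(b \right)} = \left(-33 + b\right) 2 b = 2 b \left(-33 + b\right)$)
$-49327 + K{\left(-170 \right)} = -49327 + 2 \left(-170\right) \left(-33 - 170\right) = -49327 + 2 \left(-170\right) \left(-203\right) = -49327 + 69020 = 19693$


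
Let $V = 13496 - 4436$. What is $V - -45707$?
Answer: $54767$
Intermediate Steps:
$V = 9060$
$V - -45707 = 9060 - -45707 = 9060 + 45707 = 54767$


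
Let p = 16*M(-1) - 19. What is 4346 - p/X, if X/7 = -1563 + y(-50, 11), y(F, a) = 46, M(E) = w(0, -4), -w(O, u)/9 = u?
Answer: 46150731/10619 ≈ 4346.1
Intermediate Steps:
w(O, u) = -9*u
M(E) = 36 (M(E) = -9*(-4) = 36)
X = -10619 (X = 7*(-1563 + 46) = 7*(-1517) = -10619)
p = 557 (p = 16*36 - 19 = 576 - 19 = 557)
4346 - p/X = 4346 - 557/(-10619) = 4346 - 557*(-1)/10619 = 4346 - 1*(-557/10619) = 4346 + 557/10619 = 46150731/10619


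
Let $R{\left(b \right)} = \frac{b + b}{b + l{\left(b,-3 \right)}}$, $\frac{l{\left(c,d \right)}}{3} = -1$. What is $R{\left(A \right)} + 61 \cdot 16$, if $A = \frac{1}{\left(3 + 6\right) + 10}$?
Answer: $\frac{27327}{28} \approx 975.96$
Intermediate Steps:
$l{\left(c,d \right)} = -3$ ($l{\left(c,d \right)} = 3 \left(-1\right) = -3$)
$A = \frac{1}{19}$ ($A = \frac{1}{9 + 10} = \frac{1}{19} \approx 0.052632$)
$R{\left(b \right)} = \frac{2 b}{-3 + b}$ ($R{\left(b \right)} = \frac{b + b}{b - 3} = \frac{2 b}{-3 + b}$)
$R{\left(A \right)} + 61 \cdot 16 = 2 \cdot \frac{1}{19} \frac{1}{-3 + \frac{1}{19}} + 61 \cdot 16 = 2 \cdot \frac{1}{19} \frac{1}{- \frac{56}{19}} + 976 = 2 \cdot \frac{1}{19} \left(- \frac{19}{56}\right) + 976 = - \frac{1}{28} + 976 = \frac{27327}{28}$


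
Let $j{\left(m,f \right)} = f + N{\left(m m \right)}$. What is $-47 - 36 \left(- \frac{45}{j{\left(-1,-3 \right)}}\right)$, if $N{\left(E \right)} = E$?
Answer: $-857$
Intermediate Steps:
$j{\left(m,f \right)} = f + m^{2}$ ($j{\left(m,f \right)} = f + m m = f + m^{2}$)
$-47 - 36 \left(- \frac{45}{j{\left(-1,-3 \right)}}\right) = -47 - 36 \left(- \frac{45}{-3 + \left(-1\right)^{2}}\right) = -47 - 36 \left(- \frac{45}{-3 + 1}\right) = -47 - 36 \left(- \frac{45}{-2}\right) = -47 - 36 \left(\left(-45\right) \left(- \frac{1}{2}\right)\right) = -47 - 810 = -857$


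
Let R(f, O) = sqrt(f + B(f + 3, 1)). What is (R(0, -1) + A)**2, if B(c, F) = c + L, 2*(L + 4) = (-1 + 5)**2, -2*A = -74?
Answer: (37 + sqrt(7))**2 ≈ 1571.8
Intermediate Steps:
A = 37 (A = -1/2*(-74) = 37)
L = 4 (L = -4 + (-1 + 5)**2/2 = -4 + (1/2)*4**2 = -4 + (1/2)*16 = -4 + 8 = 4)
B(c, F) = 4 + c (B(c, F) = c + 4 = 4 + c)
R(f, O) = sqrt(7 + 2*f) (R(f, O) = sqrt(f + (4 + (f + 3))) = sqrt(f + (4 + (3 + f))) = sqrt(f + (7 + f)) = sqrt(7 + 2*f))
(R(0, -1) + A)**2 = (sqrt(7 + 2*0) + 37)**2 = (sqrt(7 + 0) + 37)**2 = (sqrt(7) + 37)**2 = (37 + sqrt(7))**2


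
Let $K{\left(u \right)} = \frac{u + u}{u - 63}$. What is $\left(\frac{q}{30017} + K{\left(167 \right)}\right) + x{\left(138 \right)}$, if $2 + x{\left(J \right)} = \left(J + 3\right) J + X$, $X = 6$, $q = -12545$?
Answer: $\frac{2337098839}{120068} \approx 19465.0$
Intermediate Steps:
$K{\left(u \right)} = \frac{2 u}{-63 + u}$
$x{\left(J \right)} = 4 + J \left(3 + J\right)$ ($x{\left(J \right)} = -2 + \left(\left(J + 3\right) J + 6\right) = -2 + \left(\left(3 + J\right) J + 6\right) = -2 + \left(J \left(3 + J\right) + 6\right) = -2 + \left(6 + J \left(3 + J\right)\right) = 4 + J \left(3 + J\right)$)
$\left(\frac{q}{30017} + K{\left(167 \right)}\right) + x{\left(138 \right)} = \left(- \frac{12545}{30017} + 2 \cdot 167 \frac{1}{-63 + 167}\right) + \left(4 + 138^{2} + 3 \cdot 138\right) = \left(\left(-12545\right) \frac{1}{30017} + 2 \cdot 167 \cdot \frac{1}{104}\right) + \left(4 + 19044 + 414\right) = \left(- \frac{965}{2309} + 2 \cdot 167 \cdot \frac{1}{104}\right) + 19462 = \left(- \frac{965}{2309} + \frac{167}{52}\right) + 19462 = \frac{335423}{120068} + 19462 = \frac{2337098839}{120068}$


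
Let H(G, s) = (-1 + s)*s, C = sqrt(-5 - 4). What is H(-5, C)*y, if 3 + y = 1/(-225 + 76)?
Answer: 4032/149 + 1344*I/149 ≈ 27.06 + 9.0201*I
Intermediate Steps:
C = 3*I (C = sqrt(-9) = 3*I ≈ 3.0*I)
H(G, s) = s*(-1 + s)
y = -448/149 (y = -3 + 1/(-225 + 76) = -3 + 1/(-149) = -3 - 1/149 = -448/149 ≈ -3.0067)
H(-5, C)*y = ((3*I)*(-1 + 3*I))*(-448/149) = (3*I*(-1 + 3*I))*(-448/149) = -1344*I*(-1 + 3*I)/149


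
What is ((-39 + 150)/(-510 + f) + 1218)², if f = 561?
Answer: 430272049/289 ≈ 1.4888e+6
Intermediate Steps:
((-39 + 150)/(-510 + f) + 1218)² = ((-39 + 150)/(-510 + 561) + 1218)² = (111/51 + 1218)² = (111*(1/51) + 1218)² = (37/17 + 1218)² = (20743/17)² = 430272049/289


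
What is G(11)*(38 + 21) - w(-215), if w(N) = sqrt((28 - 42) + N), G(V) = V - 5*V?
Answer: -2596 - I*sqrt(229) ≈ -2596.0 - 15.133*I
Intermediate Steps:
G(V) = -4*V
w(N) = sqrt(-14 + N)
G(11)*(38 + 21) - w(-215) = (-4*11)*(38 + 21) - sqrt(-14 - 215) = -44*59 - sqrt(-229) = -2596 - I*sqrt(229)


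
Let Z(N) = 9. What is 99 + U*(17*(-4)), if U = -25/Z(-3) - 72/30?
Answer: 20299/45 ≈ 451.09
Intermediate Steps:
U = -233/45 (U = -25/9 - 72/30 = -25*⅑ - 72*1/30 = -25/9 - 12/5 = -233/45 ≈ -5.1778)
99 + U*(17*(-4)) = 99 - 3961*(-4)/45 = 99 - 233/45*(-68) = 99 + 15844/45 = 20299/45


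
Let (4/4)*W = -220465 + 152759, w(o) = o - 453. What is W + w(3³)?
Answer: -68132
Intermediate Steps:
w(o) = -453 + o
W = -67706 (W = -220465 + 152759 = -67706)
W + w(3³) = -67706 + (-453 + 3³) = -67706 + (-453 + 27) = -67706 - 426 = -68132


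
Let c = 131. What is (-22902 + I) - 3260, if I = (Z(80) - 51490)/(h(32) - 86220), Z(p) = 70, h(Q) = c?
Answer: -2252208998/86089 ≈ -26161.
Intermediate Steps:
h(Q) = 131
I = 51420/86089 (I = (70 - 51490)/(131 - 86220) = -51420/(-86089) = -51420*(-1/86089) = 51420/86089 ≈ 0.59729)
(-22902 + I) - 3260 = (-22902 + 51420/86089) - 3260 = -1971558858/86089 - 3260 = -2252208998/86089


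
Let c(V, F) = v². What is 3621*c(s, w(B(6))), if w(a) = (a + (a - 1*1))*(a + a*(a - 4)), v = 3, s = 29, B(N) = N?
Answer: 32589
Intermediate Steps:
w(a) = (-1 + 2*a)*(a + a*(-4 + a)) (w(a) = (a + (a - 1))*(a + a*(-4 + a)) = (a + (-1 + a))*(a + a*(-4 + a)) = (-1 + 2*a)*(a + a*(-4 + a)))
c(V, F) = 9 (c(V, F) = 3² = 9)
3621*c(s, w(B(6))) = 3621*9 = 32589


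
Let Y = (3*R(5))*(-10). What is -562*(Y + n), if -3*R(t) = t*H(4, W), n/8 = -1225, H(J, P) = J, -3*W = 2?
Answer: 5395200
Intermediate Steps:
W = -2/3 (W = -1/3*2 = -2/3 ≈ -0.66667)
n = -9800 (n = 8*(-1225) = -9800)
R(t) = -4*t/3 (R(t) = -t*4/3 = -4*t/3)
Y = 200 (Y = (3*(-4/3*5))*(-10) = (3*(-20/3))*(-10) = -20*(-10) = 200)
-562*(Y + n) = -562*(200 - 9800) = -562*(-9600) = 5395200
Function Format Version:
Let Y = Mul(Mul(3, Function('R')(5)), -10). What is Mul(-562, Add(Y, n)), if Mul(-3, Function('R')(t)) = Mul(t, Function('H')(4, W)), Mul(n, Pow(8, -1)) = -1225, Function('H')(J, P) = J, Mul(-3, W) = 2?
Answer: 5395200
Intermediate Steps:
W = Rational(-2, 3) (W = Mul(Rational(-1, 3), 2) = Rational(-2, 3) ≈ -0.66667)
n = -9800 (n = Mul(8, -1225) = -9800)
Function('R')(t) = Mul(Rational(-4, 3), t) (Function('R')(t) = Mul(Rational(-1, 3), Mul(t, 4)) = Mul(Rational(-1, 3), Mul(4, t)) = Mul(Rational(-4, 3), t))
Y = 200 (Y = Mul(Mul(3, Mul(Rational(-4, 3), 5)), -10) = Mul(Mul(3, Rational(-20, 3)), -10) = Mul(-20, -10) = 200)
Mul(-562, Add(Y, n)) = Mul(-562, Add(200, -9800)) = Mul(-562, -9600) = 5395200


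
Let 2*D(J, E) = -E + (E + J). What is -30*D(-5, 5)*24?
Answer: 1800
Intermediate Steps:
D(J, E) = J/2 (D(J, E) = (-E + (E + J))/2 = J/2)
-30*D(-5, 5)*24 = -15*(-5)*24 = -30*(-5/2)*24 = 75*24 = 1800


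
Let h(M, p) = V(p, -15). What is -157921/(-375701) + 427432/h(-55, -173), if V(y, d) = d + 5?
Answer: -80292525311/1878505 ≈ -42743.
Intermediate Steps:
V(y, d) = 5 + d
h(M, p) = -10 (h(M, p) = 5 - 15 = -10)
-157921/(-375701) + 427432/h(-55, -173) = -157921/(-375701) + 427432/(-10) = -157921*(-1/375701) + 427432*(-1/10) = 157921/375701 - 213716/5 = -80292525311/1878505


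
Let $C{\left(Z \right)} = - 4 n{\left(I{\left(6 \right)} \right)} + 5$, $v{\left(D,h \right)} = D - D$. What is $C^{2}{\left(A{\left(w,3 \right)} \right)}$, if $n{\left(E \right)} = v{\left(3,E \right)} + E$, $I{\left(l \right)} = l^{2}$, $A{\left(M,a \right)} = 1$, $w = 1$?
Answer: $19321$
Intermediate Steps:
$v{\left(D,h \right)} = 0$
$n{\left(E \right)} = E$ ($n{\left(E \right)} = 0 + E = E$)
$C{\left(Z \right)} = -139$ ($C{\left(Z \right)} = - 4 \cdot 6^{2} + 5 = \left(-4\right) 36 + 5 = -144 + 5 = -139$)
$C^{2}{\left(A{\left(w,3 \right)} \right)} = \left(-139\right)^{2} = 19321$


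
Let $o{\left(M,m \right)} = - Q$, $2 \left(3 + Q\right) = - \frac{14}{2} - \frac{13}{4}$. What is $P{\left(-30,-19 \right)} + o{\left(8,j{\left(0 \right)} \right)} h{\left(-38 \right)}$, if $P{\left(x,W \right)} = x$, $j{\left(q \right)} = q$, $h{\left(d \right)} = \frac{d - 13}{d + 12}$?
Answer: $- \frac{225}{16} \approx -14.063$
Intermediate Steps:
$h{\left(d \right)} = \frac{-13 + d}{12 + d}$
$Q = - \frac{65}{8}$ ($Q = -3 + \frac{- \frac{14}{2} - \frac{13}{4}}{2} = -3 + \frac{\left(-14\right) \frac{1}{2} - \frac{13}{4}}{2} = -3 + \frac{-7 - \frac{13}{4}}{2} = -3 + \frac{1}{2} \left(- \frac{41}{4}\right) = -3 - \frac{41}{8} = - \frac{65}{8} \approx -8.125$)
$o{\left(M,m \right)} = \frac{65}{8}$ ($o{\left(M,m \right)} = \left(-1\right) \left(- \frac{65}{8}\right) = \frac{65}{8}$)
$P{\left(-30,-19 \right)} + o{\left(8,j{\left(0 \right)} \right)} h{\left(-38 \right)} = -30 + \frac{65 \frac{-13 - 38}{12 - 38}}{8} = -30 + \frac{65 \frac{1}{-26} \left(-51\right)}{8} = -30 + \frac{65 \left(\left(- \frac{1}{26}\right) \left(-51\right)\right)}{8} = -30 + \frac{65}{8} \cdot \frac{51}{26} = -30 + \frac{255}{16} = - \frac{225}{16}$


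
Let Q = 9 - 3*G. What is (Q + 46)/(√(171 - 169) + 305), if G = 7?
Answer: 10370/93023 - 34*√2/93023 ≈ 0.11096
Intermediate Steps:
Q = -12 (Q = 9 - 3*7 = 9 - 21 = -12)
(Q + 46)/(√(171 - 169) + 305) = (-12 + 46)/(√(171 - 169) + 305) = 34/(√2 + 305) = 34/(305 + √2)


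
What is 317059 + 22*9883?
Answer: 534485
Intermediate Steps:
317059 + 22*9883 = 317059 + 217426 = 534485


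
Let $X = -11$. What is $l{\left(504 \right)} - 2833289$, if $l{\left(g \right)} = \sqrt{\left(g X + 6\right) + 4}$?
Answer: $-2833289 + i \sqrt{5534} \approx -2.8333 \cdot 10^{6} + 74.391 i$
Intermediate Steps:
$l{\left(g \right)} = \sqrt{10 - 11 g}$ ($l{\left(g \right)} = \sqrt{\left(g \left(-11\right) + 6\right) + 4} = \sqrt{\left(- 11 g + 6\right) + 4} = \sqrt{\left(6 - 11 g\right) + 4} = \sqrt{10 - 11 g}$)
$l{\left(504 \right)} - 2833289 = \sqrt{10 - 5544} - 2833289 = \sqrt{-5534} - 2833289 = i \sqrt{5534} - 2833289 = -2833289 + i \sqrt{5534}$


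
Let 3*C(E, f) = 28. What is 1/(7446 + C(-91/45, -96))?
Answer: 3/22366 ≈ 0.00013413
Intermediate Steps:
C(E, f) = 28/3 (C(E, f) = (⅓)*28 = 28/3)
1/(7446 + C(-91/45, -96)) = 1/(7446 + 28/3) = 1/(22366/3) = 3/22366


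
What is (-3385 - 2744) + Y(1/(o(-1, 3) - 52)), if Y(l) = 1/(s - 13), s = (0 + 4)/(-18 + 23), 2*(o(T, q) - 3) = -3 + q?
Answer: -373874/61 ≈ -6129.1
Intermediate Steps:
o(T, q) = 3/2 + q/2 (o(T, q) = 3 + (-3 + q)/2 = 3 + (-3/2 + q/2) = 3/2 + q/2)
s = ⅘ (s = 4/5 = 4*(⅕) = ⅘ ≈ 0.80000)
Y(l) = -5/61 (Y(l) = 1/(⅘ - 13) = 1/(-61/5) = -5/61)
(-3385 - 2744) + Y(1/(o(-1, 3) - 52)) = (-3385 - 2744) - 5/61 = -6129 - 5/61 = -373874/61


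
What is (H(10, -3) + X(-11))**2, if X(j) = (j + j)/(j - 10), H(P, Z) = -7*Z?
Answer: 214369/441 ≈ 486.10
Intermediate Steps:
X(j) = 2*j/(-10 + j) (X(j) = (2*j)/(-10 + j) = 2*j/(-10 + j))
(H(10, -3) + X(-11))**2 = (-7*(-3) + 2*(-11)/(-10 - 11))**2 = (21 + 2*(-11)/(-21))**2 = (21 + 2*(-11)*(-1/21))**2 = (21 + 22/21)**2 = (463/21)**2 = 214369/441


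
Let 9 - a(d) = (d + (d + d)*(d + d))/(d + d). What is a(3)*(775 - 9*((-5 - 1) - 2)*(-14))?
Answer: -1165/2 ≈ -582.50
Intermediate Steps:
a(d) = 9 - (d + 4*d**2)/(2*d) (a(d) = 9 - (d + (d + d)*(d + d))/(d + d) = 9 - (d + (2*d)*(2*d))/(2*d) = 9 - (d + 4*d**2)*1/(2*d) = 9 - (d + 4*d**2)/(2*d))
a(3)*(775 - 9*((-5 - 1) - 2)*(-14)) = (17/2 - 2*3)*(775 - 9*((-5 - 1) - 2)*(-14)) = (17/2 - 6)*(775 - 9*(-6 - 2)*(-14)) = 5*(775 - 9*(-8)*(-14))/2 = 5*(775 + 72*(-14))/2 = 5*(775 - 1008)/2 = (5/2)*(-233) = -1165/2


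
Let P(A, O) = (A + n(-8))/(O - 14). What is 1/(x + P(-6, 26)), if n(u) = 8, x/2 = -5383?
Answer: -6/64595 ≈ -9.2886e-5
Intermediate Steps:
x = -10766 (x = 2*(-5383) = -10766)
P(A, O) = (8 + A)/(-14 + O) (P(A, O) = (A + 8)/(O - 14) = (8 + A)/(-14 + O))
1/(x + P(-6, 26)) = 1/(-10766 + (8 - 6)/(-14 + 26)) = 1/(-10766 + 2/12) = 1/(-10766 + (1/12)*2) = 1/(-10766 + ⅙) = 1/(-64595/6) = -6/64595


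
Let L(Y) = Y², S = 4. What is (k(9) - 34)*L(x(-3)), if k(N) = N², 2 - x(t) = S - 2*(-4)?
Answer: 4700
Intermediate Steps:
x(t) = -10 (x(t) = 2 - (4 - 2*(-4)) = 2 - (4 + 8) = 2 - 1*12 = 2 - 12 = -10)
(k(9) - 34)*L(x(-3)) = (9² - 34)*(-10)² = (81 - 34)*100 = 47*100 = 4700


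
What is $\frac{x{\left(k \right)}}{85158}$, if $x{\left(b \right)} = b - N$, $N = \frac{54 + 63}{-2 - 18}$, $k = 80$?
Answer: $\frac{1717}{1703160} \approx 0.0010081$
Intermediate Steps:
$N = - \frac{117}{20}$ ($N = \frac{117}{-20} = 117 \left(- \frac{1}{20}\right) = - \frac{117}{20} \approx -5.85$)
$x{\left(b \right)} = \frac{117}{20} + b$ ($x{\left(b \right)} = b - - \frac{117}{20} = b + \frac{117}{20} = \frac{117}{20} + b$)
$\frac{x{\left(k \right)}}{85158} = \frac{\frac{117}{20} + 80}{85158} = \frac{1717}{20} \cdot \frac{1}{85158} = \frac{1717}{1703160}$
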